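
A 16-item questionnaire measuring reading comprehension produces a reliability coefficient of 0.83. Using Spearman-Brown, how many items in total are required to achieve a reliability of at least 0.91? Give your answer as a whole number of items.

34

Spearman-Brown solved for the length factor n:
n = r_target (1 − r_old) / [ r_old (1 − r_target) ]
n = 0.91(1 − 0.83) / [0.83(1 − 0.91)]
  = 0.1547 / 0.0747 = 2.0710
2.0710 × 16 = 33.14 → 34 items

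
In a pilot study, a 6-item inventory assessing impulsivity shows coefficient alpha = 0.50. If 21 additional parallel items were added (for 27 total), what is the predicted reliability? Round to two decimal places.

The new length is 27/6 = 4.5 times the old.
r_new = (4.5 × 0.50) / (1 + (4.5 − 1) × 0.50)
     = 2.2500 / 2.7500 = 0.8182

0.82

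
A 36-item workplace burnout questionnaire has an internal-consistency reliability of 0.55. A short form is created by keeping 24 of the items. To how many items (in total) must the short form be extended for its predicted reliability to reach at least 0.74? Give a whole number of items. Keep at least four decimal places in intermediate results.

Short-form reliability: n = 24/36 = 0.6667; r_24 = n·r/(1+(n−1)r) ≈ 0.4490
Then solve for n' with r_old = 0.4490, r_target = 0.74: n' = 0.74(1 − 0.4490)/[0.4490(1 − 0.74)] = 3.4927
Total items = 3.4927 × 24 = 83.82, rounded up to 84.

84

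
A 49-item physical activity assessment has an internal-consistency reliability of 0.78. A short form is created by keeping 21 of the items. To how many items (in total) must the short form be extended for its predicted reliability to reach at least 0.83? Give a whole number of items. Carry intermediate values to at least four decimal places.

Short-form reliability: n = 21/49 = 0.4286; r_21 = n·r/(1+(n−1)r) ≈ 0.6031
Then solve for n' with r_old = 0.6031, r_target = 0.83: n' = 0.83(1 − 0.6031)/[0.6031(1 − 0.83)] = 3.2131
Items = 3.2131 × 21 ≈ 67.48 → 68

68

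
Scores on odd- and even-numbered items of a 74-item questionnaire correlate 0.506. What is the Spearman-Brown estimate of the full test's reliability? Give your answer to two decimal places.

r_full = 2(0.506) / (1 + 0.506)
       = 1.0120 / 1.5060 = 0.6720

0.67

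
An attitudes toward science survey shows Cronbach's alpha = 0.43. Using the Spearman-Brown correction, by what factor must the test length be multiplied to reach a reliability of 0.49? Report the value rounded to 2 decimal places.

n = 0.49 × (1 − 0.43) / [ 0.43 × (1 − 0.49) ]
n = 0.2793 / 0.2193 ≈ 1.2736

1.27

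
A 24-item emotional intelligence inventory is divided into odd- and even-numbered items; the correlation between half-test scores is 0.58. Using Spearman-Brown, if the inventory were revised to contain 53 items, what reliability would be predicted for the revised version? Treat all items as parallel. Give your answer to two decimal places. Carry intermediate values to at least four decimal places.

Full-test reliability from the split-half r: r_full = 2(0.58)/(1 + 0.58) = 0.7342
Then adjust to 53 items: n = 53/24 = 2.2083
r_new = n·r_full / (1 + (n − 1)·r_full) = 1.6213 / 1.8871 ≈ 0.8591

0.86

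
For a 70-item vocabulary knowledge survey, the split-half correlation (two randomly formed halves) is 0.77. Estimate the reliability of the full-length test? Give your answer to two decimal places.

Each half is half the length of the full test, so the full test is n = 2 times a half.
r_full = 2(0.77) / (1 + 0.77)
r_full = 1.5400 / 1.7700 ≈ 0.8701

0.87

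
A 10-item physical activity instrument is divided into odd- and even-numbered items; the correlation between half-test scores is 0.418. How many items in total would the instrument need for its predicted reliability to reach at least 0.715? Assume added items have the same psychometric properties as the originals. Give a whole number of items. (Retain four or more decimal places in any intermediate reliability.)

r_full = 2(0.418)/(1 + 0.418) = 0.5896
n = r_tgt(1 − r_full) / [r_full(1 − r_tgt)] = 0.715 × 0.4104 / (0.5896 × 0.285) ≈ 1.7463
Required items = 1.7463 × 10 = 17.46, so 18 items.

18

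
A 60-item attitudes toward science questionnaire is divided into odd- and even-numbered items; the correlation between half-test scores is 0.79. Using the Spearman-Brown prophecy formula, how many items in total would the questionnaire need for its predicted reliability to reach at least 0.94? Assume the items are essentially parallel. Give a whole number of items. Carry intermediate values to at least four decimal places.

125

r_full = 2(0.79)/(1 + 0.79) = 0.8827
n = r_tgt(1 − r_full) / [r_full(1 − r_tgt)] = 0.94 × 0.1173 / (0.8827 × 0.06) ≈ 2.0819
Items = 2.0819 × 60 ≈ 124.91 → 125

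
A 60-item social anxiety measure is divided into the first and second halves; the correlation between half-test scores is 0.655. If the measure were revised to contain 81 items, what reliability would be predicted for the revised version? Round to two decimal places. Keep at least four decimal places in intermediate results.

First correct the split-half correlation to full-test reliability: r_full = 2 × 0.655 / (1 + 0.655) ≈ 0.7915
Then adjust to 81 items: n = 81/60 = 1.3500
r_new = n·r_full / (1 + (n − 1)·r_full) = 1.0685 / 1.2770 ≈ 0.8367

0.84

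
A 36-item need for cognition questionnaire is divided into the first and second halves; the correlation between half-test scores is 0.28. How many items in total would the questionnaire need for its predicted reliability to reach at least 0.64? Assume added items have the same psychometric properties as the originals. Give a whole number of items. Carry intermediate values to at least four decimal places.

r_full = 2(0.28)/(1 + 0.28) = 0.4375
Solve Spearman-Brown for n: n = 0.64(1 − 0.4375) / [0.4375(1 − 0.64)] = 2.2857
Required items = 2.2857 × 36 = 82.29, so 83 items.

83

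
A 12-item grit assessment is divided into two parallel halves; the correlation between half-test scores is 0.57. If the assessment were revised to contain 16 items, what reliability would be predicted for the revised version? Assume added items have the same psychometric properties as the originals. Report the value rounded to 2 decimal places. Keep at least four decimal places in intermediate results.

0.78

Full-test reliability from the split-half r: r_full = 2(0.57)/(1 + 0.57) = 0.7261
Length factor from 12 to 16 items: n = 16/12 = 1.3333
r_new = n·r_full / (1 + (n − 1)·r_full) = 0.9681 / 1.2420 ≈ 0.7795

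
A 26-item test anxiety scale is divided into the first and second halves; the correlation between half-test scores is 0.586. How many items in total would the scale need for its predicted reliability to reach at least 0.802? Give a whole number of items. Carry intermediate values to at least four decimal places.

r_full = 2(0.586)/(1 + 0.586) = 0.7390
n = r_tgt(1 − r_full) / [r_full(1 − r_tgt)] = 0.802 × 0.2610 / (0.7390 × 0.198) ≈ 1.4306
Required items = 1.4306 × 26 = 37.20, so 38 items.

38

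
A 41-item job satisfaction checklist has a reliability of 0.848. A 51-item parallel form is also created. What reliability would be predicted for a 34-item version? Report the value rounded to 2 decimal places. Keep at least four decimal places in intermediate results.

0.82

The 51-item form is not needed; work directly from the 41-item form with n = 34/41 = 0.8293.
r_{34} = n·r / (1 + (n − 1)·r) = 0.7032 / 0.8552 ≈ 0.8223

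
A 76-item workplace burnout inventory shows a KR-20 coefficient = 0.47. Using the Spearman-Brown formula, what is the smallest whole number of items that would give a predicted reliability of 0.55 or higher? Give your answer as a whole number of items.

105

n = 0.55 × (1 − 0.47) / [ 0.47 × (1 − 0.55) ]
  = 0.2915 / 0.2115 = 1.3783
Items needed = n × 76 = 1.3783 × 76 ≈ 104.75 → round up to 105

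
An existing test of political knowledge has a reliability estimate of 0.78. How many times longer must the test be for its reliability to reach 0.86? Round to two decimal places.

1.73

Invert Spearman-Brown to solve for n:
n = r*(1 − r) / [ r (1 − r*) ]
n = [0.86 × 0.22] / [0.78 × 0.14]
n = 0.1892 / 0.1092 ≈ 1.7326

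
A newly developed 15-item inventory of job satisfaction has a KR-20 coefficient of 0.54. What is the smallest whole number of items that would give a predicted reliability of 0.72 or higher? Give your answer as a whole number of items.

33

n = [0.72 × 0.46] / [0.54 × 0.28]
n = 0.3312 / 0.1512 ≈ 2.1905
So the test needs 2.1905 × 15 ≈ 32.86 items; rounding up, 33.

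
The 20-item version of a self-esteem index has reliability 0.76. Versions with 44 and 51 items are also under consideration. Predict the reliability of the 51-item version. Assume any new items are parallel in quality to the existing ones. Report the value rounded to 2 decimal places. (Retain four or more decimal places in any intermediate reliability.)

Only the ratio of lengths matters: n = 51/20 = 2.5500
r_{51} = n·r / (1 + (n − 1)·r) = 1.9380 / 2.1780 ≈ 0.8898

0.89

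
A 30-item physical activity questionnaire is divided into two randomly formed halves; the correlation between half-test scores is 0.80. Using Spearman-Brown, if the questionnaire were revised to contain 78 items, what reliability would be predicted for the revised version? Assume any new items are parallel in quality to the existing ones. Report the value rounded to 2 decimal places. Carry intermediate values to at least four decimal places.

Spearman-Brown correction (n = 2): r_full = 2·0.80/(1 + 0.80) = 0.8889
Then adjust to 78 items: n = 78/30 = 2.6000
r_new = n·r_full / (1 + (n − 1)·r_full) = 2.3111 / 2.4222 ≈ 0.9541

0.95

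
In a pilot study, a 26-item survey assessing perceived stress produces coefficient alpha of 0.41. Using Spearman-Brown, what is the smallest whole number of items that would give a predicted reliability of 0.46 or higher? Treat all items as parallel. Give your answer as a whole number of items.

32

Rearranging the Spearman-Brown formula for n,
n = r_target (1 − r_old) / [ r_old (1 − r_target) ]
n = [0.46 × 0.59] / [0.41 × 0.54]
  = 0.2714 / 0.2214 = 1.2258
1.2258 × 26 = 31.87 → 32 items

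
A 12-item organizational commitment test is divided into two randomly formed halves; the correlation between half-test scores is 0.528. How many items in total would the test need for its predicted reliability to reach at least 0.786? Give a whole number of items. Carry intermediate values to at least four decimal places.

Corrected full-test reliability: r_full = 2 × 0.528 / (1 + 0.528) ≈ 0.6911
Solve Spearman-Brown for n: n = 0.786(1 − 0.6911) / [0.6911(1 − 0.786)] = 1.6417
Required items = 1.6417 × 12 = 19.70, so 20 items.

20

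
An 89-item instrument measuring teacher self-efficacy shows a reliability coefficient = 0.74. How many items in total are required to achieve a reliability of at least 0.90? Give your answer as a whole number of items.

282

n = 0.90 × (1 − 0.74) / [ 0.74 × (1 − 0.90) ]
  = 0.2340 / 0.0740 = 3.1622
So the test needs 3.1622 × 89 ≈ 281.44 items; rounding up, 282.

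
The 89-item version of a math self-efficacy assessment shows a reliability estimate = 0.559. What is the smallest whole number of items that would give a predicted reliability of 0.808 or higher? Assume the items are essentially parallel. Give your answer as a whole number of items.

296

Spearman-Brown solved for the length factor n:
n = r*(1 − r) / [ r (1 − r*) ]
n = 0.808(1 − 0.559) / [0.559(1 − 0.808)]
  = 0.356328 / 0.107328 = 3.3200
So the test needs 3.3200 × 89 ≈ 295.48 items; rounding up, 296.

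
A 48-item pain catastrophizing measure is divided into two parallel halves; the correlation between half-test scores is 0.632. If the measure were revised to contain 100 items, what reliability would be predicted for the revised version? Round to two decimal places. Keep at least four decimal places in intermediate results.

0.88

First correct the split-half correlation to full-test reliability: r_full = 2 × 0.632 / (1 + 0.632) ≈ 0.7745
Then adjust to 100 items: n = 100/48 = 2.0833
r_new = n·r_full / (1 + (n − 1)·r_full) = 1.6135 / 1.8390 ≈ 0.8774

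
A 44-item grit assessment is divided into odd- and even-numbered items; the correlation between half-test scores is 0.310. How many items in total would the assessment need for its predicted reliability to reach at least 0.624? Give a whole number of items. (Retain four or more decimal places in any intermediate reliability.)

82

r_full = 2(0.310)/(1 + 0.310) = 0.4733
Solve Spearman-Brown for n: n = 0.624(1 − 0.4733) / [0.4733(1 − 0.624)] = 1.8468
Required items = 1.8468 × 44 = 81.26, so 82 items.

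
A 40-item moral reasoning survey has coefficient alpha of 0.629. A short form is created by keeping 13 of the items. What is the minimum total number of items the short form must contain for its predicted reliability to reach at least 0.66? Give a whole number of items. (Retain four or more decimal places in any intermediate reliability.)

Short-form reliability: n = 13/40 = 0.3250; r_13 = n·r/(1+(n−1)r) ≈ 0.3553
Length factor from the short form to reach 0.66: n' = 0.66(1 − 0.3553) / [0.3553(1 − 0.66)] ≈ 3.5223
Items = 3.5223 × 13 ≈ 45.79 → 46

46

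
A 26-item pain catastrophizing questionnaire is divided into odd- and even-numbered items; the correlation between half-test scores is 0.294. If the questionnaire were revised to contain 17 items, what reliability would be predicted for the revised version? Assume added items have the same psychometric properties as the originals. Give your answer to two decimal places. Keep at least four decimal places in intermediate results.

Spearman-Brown correction (n = 2): r_full = 2·0.294/(1 + 0.294) = 0.4544
Then adjust to 17 items: n = 17/26 = 0.6538
r_new = n·r_full / (1 + (n − 1)·r_full) = 0.2971 / 0.8427 ≈ 0.3526

0.35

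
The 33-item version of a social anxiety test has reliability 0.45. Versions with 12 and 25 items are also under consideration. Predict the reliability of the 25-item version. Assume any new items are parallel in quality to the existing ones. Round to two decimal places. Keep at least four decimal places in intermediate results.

0.38

The 12-item form is not needed; work directly from the 33-item form with n = 25/33 = 0.7576.
r_{25} = n·r / (1 + (n − 1)·r) = 0.3409 / 0.8909 ≈ 0.3826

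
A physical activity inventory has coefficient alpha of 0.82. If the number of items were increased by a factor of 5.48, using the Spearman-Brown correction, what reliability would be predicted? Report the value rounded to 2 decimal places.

r_new = (5.48 × 0.82) / (1 + (5.48 − 1) × 0.82)
r_new = 4.4936 / 4.6736 ≈ 0.9615

0.96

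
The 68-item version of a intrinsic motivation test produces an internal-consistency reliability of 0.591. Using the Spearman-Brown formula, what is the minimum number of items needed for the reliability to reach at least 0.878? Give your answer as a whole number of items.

Spearman-Brown solved for the length factor n:
n = r*(1 − r) / [ r (1 − r*) ]
n = 0.878(1 − 0.591) / [0.591(1 − 0.878)]
  = 0.359102 / 0.072102 = 4.9805
So the test needs 4.9805 × 68 ≈ 338.67 items; rounding up, 339.

339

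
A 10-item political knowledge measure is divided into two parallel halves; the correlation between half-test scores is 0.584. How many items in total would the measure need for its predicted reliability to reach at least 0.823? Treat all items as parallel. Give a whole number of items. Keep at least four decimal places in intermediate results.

17

Corrected full-test reliability: r_full = 2 × 0.584 / (1 + 0.584) ≈ 0.7374
Solve Spearman-Brown for n: n = 0.823(1 − 0.7374) / [0.7374(1 − 0.823)] = 1.6558
Required items = 1.6558 × 10 = 16.56, so 17 items.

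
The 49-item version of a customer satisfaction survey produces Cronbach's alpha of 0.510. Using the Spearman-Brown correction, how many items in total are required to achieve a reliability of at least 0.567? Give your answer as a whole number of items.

62

Invert Spearman-Brown to solve for n:
n = r_target (1 − r_old) / [ r_old (1 − r_target) ]
n = 0.567 × (1 − 0.510) / [ 0.510 × (1 − 0.567) ]
  = 0.277830 / 0.220830 = 1.2581
So the test needs 1.2581 × 49 ≈ 61.65 items; rounding up, 62.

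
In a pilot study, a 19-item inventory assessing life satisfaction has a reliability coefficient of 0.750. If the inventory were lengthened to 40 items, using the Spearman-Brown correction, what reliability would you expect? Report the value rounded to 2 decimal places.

0.86

n = 40/19 = 2.1053
Spearman-Brown: r_new = n·r / (1 + (n − 1)·r)
r_new = (2.1053 × 0.750) / (1 + (2.1053 − 1) × 0.750)
r_new = 1.5790 / 1.8290 ≈ 0.8633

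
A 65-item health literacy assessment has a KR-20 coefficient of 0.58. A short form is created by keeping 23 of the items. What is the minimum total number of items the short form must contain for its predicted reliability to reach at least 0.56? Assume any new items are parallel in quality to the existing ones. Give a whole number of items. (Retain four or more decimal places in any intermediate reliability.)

First, r for the 23-item form: n = 23/65 = 0.3538, so r_23 = 0.3538·0.58/(1 + (0.3538 − 1)·0.58) = 0.3282
Then solve for n' with r_old = 0.3282, r_target = 0.56: n' = 0.56(1 − 0.3282)/[0.3282(1 − 0.56)] = 2.6052
Total items = 2.6052 × 23 = 59.92, rounded up to 60.

60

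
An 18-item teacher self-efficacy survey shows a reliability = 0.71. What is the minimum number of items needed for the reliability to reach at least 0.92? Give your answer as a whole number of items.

85

n = [0.92 × 0.29] / [0.71 × 0.08]
  = 0.2668 / 0.0568 = 4.6972
So the test needs 4.6972 × 18 ≈ 84.55 items; rounding up, 85.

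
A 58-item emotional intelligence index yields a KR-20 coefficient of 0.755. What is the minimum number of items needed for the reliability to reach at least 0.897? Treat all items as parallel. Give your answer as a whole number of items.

164

Invert Spearman-Brown to solve for n:
n = r_target (1 − r_old) / [ r_old (1 − r_target) ]
n = 0.897(1 − 0.755) / [0.755(1 − 0.897)]
  = 0.219765 / 0.077765 = 2.8260
2.8260 × 58 = 163.91 → 164 items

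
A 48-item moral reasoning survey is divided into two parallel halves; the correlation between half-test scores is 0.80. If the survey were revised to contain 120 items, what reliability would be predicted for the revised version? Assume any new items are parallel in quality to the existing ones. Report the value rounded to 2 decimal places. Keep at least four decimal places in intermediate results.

Full-test reliability from the split-half r: r_full = 2(0.80)/(1 + 0.80) = 0.8889
Then adjust to 120 items: n = 120/48 = 2.5000
r_new = n·r_full / (1 + (n − 1)·r_full) = 2.2222 / 2.3334 ≈ 0.9523

0.95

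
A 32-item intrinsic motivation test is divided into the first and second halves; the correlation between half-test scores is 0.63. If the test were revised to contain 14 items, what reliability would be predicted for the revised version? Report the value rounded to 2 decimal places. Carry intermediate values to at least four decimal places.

Spearman-Brown correction (n = 2): r_full = 2·0.63/(1 + 0.63) = 0.7730
Then adjust to 14 items: n = 14/32 = 0.4375
r_new = n·r_full / (1 + (n − 1)·r_full) = 0.3382 / 0.5652 ≈ 0.5984

0.60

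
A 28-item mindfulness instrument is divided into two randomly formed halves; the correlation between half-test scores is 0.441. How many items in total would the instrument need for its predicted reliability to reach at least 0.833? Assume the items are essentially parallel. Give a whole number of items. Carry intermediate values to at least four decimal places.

Corrected full-test reliability: r_full = 2 × 0.441 / (1 + 0.441) ≈ 0.6121
Solve Spearman-Brown for n: n = 0.833(1 − 0.6121) / [0.6121(1 − 0.833)] = 3.1610
Required items = 3.1610 × 28 = 88.51, so 89 items.

89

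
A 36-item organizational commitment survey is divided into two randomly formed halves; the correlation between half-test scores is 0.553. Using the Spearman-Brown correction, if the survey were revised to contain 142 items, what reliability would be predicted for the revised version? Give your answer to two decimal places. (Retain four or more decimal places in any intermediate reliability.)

Full-test reliability from the split-half r: r_full = 2(0.553)/(1 + 0.553) = 0.7122
Then adjust to 142 items: n = 142/36 = 3.9444
r_new = n·r_full / (1 + (n − 1)·r_full) = 2.8092 / 3.0970 ≈ 0.9071

0.91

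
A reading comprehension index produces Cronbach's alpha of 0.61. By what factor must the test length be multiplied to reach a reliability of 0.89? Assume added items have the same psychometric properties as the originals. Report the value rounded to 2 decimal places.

5.17

Invert Spearman-Brown to solve for n:
n = r*(1 − r) / [ r (1 − r*) ]
n = [0.89 × 0.39] / [0.61 × 0.11]
n = 0.3471 / 0.0671 ≈ 5.1729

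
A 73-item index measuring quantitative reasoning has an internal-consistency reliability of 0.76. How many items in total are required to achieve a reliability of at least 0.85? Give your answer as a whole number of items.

131

n = 0.85 × (1 − 0.76) / [ 0.76 × (1 − 0.85) ]
  = 0.2040 / 0.1140 = 1.7895
1.7895 × 73 = 130.63 → 131 items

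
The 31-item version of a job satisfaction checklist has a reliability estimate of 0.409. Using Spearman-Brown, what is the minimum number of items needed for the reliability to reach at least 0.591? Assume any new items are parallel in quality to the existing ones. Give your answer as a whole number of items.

n = 0.591 × (1 − 0.409) / [ 0.409 × (1 − 0.591) ]
n = 0.349281 / 0.167281 ≈ 2.0880
So the test needs 2.0880 × 31 ≈ 64.73 items; rounding up, 65.

65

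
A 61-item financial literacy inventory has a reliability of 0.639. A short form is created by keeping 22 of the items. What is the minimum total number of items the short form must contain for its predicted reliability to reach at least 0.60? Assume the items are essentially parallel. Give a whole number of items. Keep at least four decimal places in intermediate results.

First, r for the 22-item form: n = 22/61 = 0.3607, so r_22 = 0.3607·0.639/(1 + (0.3607 − 1)·0.639) = 0.3897
Then solve for n' with r_old = 0.3897, r_target = 0.60: n' = 0.60(1 − 0.3897)/[0.3897(1 − 0.60)] = 2.3491
Total items = 2.3491 × 22 = 51.68, rounded up to 52.

52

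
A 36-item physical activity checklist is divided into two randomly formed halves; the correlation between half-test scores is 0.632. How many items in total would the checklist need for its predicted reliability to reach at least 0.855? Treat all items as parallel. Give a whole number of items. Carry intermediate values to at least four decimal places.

62

Corrected full-test reliability: r_full = 2 × 0.632 / (1 + 0.632) ≈ 0.7745
Solve Spearman-Brown for n: n = 0.855(1 − 0.7745) / [0.7745(1 − 0.855)] = 1.7168
Items = 1.7168 × 36 ≈ 61.80 → 62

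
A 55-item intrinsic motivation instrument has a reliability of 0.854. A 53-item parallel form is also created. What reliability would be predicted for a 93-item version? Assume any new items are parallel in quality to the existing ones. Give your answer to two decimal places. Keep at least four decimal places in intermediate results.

0.91

Only the ratio of lengths matters: n = 93/55 = 1.6909
r_{93} = n·r / (1 + (n − 1)·r) = 1.4440 / 1.5900 ≈ 0.9082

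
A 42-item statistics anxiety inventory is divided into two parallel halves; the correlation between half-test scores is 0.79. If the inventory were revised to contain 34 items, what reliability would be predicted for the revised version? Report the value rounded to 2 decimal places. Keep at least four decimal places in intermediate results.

First correct the split-half correlation to full-test reliability: r_full = 2 × 0.79 / (1 + 0.79) ≈ 0.8827
Length factor from 42 to 34 items: n = 34/42 = 0.8095
r_new = n·r_full / (1 + (n − 1)·r_full) = 0.7145 / 0.8318 ≈ 0.8590

0.86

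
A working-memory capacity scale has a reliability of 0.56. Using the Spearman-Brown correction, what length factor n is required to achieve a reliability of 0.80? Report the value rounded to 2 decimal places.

n = 0.80 × (1 − 0.56) / [ 0.56 × (1 − 0.80) ]
n = 0.3520 / 0.1120 ≈ 3.1429

3.14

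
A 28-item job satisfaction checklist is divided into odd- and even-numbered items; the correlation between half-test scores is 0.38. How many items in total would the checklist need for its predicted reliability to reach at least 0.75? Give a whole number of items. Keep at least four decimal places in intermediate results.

Corrected full-test reliability: r_full = 2 × 0.38 / (1 + 0.38) ≈ 0.5507
Solve Spearman-Brown for n: n = 0.75(1 − 0.5507) / [0.5507(1 − 0.75)] = 2.4476
Items = 2.4476 × 28 ≈ 68.53 → 69

69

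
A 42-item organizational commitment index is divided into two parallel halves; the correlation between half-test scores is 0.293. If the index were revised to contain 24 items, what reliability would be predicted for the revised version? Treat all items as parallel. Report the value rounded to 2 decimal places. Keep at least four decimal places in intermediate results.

First correct the split-half correlation to full-test reliability: r_full = 2 × 0.293 / (1 + 0.293) ≈ 0.4532
Then adjust to 24 items: n = 24/42 = 0.5714
r_new = n·r_full / (1 + (n − 1)·r_full) = 0.2590 / 0.8058 ≈ 0.3214

0.32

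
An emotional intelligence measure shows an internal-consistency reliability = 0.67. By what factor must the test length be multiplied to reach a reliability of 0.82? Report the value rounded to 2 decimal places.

2.24

Invert Spearman-Brown to solve for n:
n = r*(1 − r) / [ r (1 − r*) ]
n = 0.82 × (1 − 0.67) / [ 0.67 × (1 − 0.82) ]
n = 0.2706 / 0.1206 ≈ 2.2438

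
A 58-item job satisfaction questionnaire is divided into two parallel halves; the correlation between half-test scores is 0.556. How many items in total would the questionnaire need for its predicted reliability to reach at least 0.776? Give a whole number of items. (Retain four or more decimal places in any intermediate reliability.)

r_full = 2(0.556)/(1 + 0.556) = 0.7147
Solve Spearman-Brown for n: n = 0.776(1 − 0.7147) / [0.7147(1 − 0.776)] = 1.3829
Items = 1.3829 × 58 ≈ 80.21 → 81

81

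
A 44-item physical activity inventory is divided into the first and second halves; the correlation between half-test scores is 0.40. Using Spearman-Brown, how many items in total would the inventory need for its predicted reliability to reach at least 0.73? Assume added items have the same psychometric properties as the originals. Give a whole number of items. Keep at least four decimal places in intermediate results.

90

Corrected full-test reliability: r_full = 2 × 0.40 / (1 + 0.40) ≈ 0.5714
Solve Spearman-Brown for n: n = 0.73(1 − 0.5714) / [0.5714(1 − 0.73)] = 2.0280
Required items = 2.0280 × 44 = 89.23, so 90 items.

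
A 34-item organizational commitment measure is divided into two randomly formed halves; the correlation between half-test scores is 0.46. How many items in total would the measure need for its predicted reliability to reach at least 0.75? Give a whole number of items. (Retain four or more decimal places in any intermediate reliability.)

60

Corrected full-test reliability: r_full = 2 × 0.46 / (1 + 0.46) ≈ 0.6301
Solve Spearman-Brown for n: n = 0.75(1 − 0.6301) / [0.6301(1 − 0.75)] = 1.7611
Items = 1.7611 × 34 ≈ 59.88 → 60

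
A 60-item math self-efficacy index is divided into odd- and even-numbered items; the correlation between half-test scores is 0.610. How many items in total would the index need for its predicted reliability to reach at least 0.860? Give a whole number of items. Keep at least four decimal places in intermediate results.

118

r_full = 2(0.610)/(1 + 0.610) = 0.7578
Solve Spearman-Brown for n: n = 0.860(1 − 0.7578) / [0.7578(1 − 0.860)] = 1.9633
Items = 1.9633 × 60 ≈ 117.80 → 118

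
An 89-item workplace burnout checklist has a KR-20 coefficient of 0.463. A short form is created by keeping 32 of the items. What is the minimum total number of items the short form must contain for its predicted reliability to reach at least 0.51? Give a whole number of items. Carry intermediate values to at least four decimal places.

Short-form reliability: n = 32/89 = 0.3596; r_32 = n·r/(1+(n−1)r) ≈ 0.2367
Length factor from the short form to reach 0.51: n' = 0.51(1 − 0.2367) / [0.2367(1 − 0.51)] ≈ 3.3564
Total items = 3.3564 × 32 = 107.40, rounded up to 108.

108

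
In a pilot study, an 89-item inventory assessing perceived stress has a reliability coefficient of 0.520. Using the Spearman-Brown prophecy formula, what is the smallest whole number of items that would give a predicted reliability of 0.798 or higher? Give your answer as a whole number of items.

325

Spearman-Brown solved for the length factor n:
n = r*(1 − r) / [ r (1 − r*) ]
n = 0.798 × (1 − 0.520) / [ 0.520 × (1 − 0.798) ]
  = 0.383040 / 0.105040 = 3.6466
Items needed = n × 89 = 3.6466 × 89 ≈ 324.55 → round up to 325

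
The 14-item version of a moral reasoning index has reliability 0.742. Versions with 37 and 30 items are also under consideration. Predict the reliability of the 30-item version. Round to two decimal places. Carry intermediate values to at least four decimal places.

0.86

Only the ratio of lengths matters: n = 30/14 = 2.1429
r_{30} = n·r / (1 + (n − 1)·r) = 1.5900 / 1.8480 ≈ 0.8604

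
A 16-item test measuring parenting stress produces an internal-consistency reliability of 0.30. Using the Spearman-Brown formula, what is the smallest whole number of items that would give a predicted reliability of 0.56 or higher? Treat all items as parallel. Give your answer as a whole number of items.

48

n = [0.56 × 0.70] / [0.30 × 0.44]
n = 0.3920 / 0.1320 ≈ 2.9697
Items needed = n × 16 = 2.9697 × 16 ≈ 47.52 → round up to 48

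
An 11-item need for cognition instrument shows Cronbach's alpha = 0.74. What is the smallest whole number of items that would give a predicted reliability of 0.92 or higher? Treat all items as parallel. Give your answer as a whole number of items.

45

n = 0.92(1 − 0.74) / [0.74(1 − 0.92)]
  = 0.2392 / 0.0592 = 4.0405
4.0405 × 11 = 44.45 → 45 items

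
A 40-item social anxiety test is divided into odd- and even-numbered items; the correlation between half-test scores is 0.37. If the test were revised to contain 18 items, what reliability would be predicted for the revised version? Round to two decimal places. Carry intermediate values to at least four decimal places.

Full-test reliability from the split-half r: r_full = 2(0.37)/(1 + 0.37) = 0.5401
Length factor from 40 to 18 items: n = 18/40 = 0.4500
r_new = n·r_full / (1 + (n − 1)·r_full) = 0.2430 / 0.7029 ≈ 0.3457

0.35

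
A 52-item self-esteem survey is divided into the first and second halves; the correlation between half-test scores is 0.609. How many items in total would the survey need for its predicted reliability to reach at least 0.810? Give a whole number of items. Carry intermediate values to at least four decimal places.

r_full = 2(0.609)/(1 + 0.609) = 0.7570
n = r_tgt(1 − r_full) / [r_full(1 − r_tgt)] = 0.810 × 0.2430 / (0.7570 × 0.190) ≈ 1.3685
Items = 1.3685 × 52 ≈ 71.16 → 72

72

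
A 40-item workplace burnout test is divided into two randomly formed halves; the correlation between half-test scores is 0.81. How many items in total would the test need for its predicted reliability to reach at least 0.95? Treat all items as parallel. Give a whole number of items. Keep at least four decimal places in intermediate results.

90

r_full = 2(0.81)/(1 + 0.81) = 0.8950
n = r_tgt(1 − r_full) / [r_full(1 − r_tgt)] = 0.95 × 0.1050 / (0.8950 × 0.05) ≈ 2.2291
Items = 2.2291 × 40 ≈ 89.16 → 90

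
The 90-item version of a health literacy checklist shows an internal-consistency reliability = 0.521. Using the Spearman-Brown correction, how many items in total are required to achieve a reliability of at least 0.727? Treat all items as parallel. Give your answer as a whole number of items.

221

n = [0.727 × 0.479] / [0.521 × 0.273]
n = 0.348233 / 0.142233 ≈ 2.4483
Items needed = n × 90 = 2.4483 × 90 ≈ 220.35 → round up to 221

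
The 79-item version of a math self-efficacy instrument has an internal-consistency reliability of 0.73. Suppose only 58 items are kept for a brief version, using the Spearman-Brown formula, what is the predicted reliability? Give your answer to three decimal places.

0.665

n = 58/79 = 0.7342
Apply the Spearman-Brown prophecy formula, r' = nr / [1 + (n − 1)r]:
r_new = 0.7342·0.73 / [1 + (0.7342 − 1)·0.73]
     = 0.5360 / 0.8060 = 0.6650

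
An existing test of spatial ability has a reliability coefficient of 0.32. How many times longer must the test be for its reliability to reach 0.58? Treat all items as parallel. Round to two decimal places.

2.93

Spearman-Brown solved for the length factor n:
n = r_target (1 − r_old) / [ r_old (1 − r_target) ]
n = 0.58(1 − 0.32) / [0.32(1 − 0.58)]
  = 0.3944 / 0.1344 = 2.9345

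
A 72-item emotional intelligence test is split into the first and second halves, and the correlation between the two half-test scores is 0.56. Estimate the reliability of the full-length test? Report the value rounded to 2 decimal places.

0.72

The full test is twice the length of either half (n = 2).
r_full = 2r_hh / (1 + r_hh) = 2 × 0.56 / (1 + 0.56)
       = 1.1200 / 1.5600 = 0.7179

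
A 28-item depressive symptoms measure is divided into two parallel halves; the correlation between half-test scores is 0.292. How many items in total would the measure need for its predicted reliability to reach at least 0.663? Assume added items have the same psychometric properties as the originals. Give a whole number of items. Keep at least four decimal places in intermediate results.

r_full = 2(0.292)/(1 + 0.292) = 0.4520
n = r_tgt(1 − r_full) / [r_full(1 − r_tgt)] = 0.663 × 0.5480 / (0.4520 × 0.337) ≈ 2.3852
Required items = 2.3852 × 28 = 66.79, so 67 items.

67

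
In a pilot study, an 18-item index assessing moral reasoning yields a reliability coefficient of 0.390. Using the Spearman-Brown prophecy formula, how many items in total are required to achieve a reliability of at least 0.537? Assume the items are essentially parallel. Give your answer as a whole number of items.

Invert Spearman-Brown to solve for n:
n = r*(1 − r) / [ r (1 − r*) ]
n = 0.537 × (1 − 0.390) / [ 0.390 × (1 − 0.537) ]
  = 0.327570 / 0.180570 = 1.8141
Items needed = n × 18 = 1.8141 × 18 ≈ 32.65 → round up to 33

33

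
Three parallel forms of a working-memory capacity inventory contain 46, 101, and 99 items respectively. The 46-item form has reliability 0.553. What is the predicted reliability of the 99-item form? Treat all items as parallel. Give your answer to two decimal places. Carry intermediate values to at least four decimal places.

The 101-item form is not needed; work directly from the 46-item form with n = 99/46 = 2.1522.
r_{99} = n·r / (1 + (n − 1)·r) = 1.1902 / 1.6372 ≈ 0.7270

0.73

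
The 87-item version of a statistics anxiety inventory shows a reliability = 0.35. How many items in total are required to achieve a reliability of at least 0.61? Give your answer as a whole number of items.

Rearranging the Spearman-Brown formula for n,
n = r_target (1 − r_old) / [ r_old (1 − r_target) ]
n = [0.61 × 0.65] / [0.35 × 0.39]
  = 0.3965 / 0.1365 = 2.9048
Items needed = n × 87 = 2.9048 × 87 ≈ 252.72 → round up to 253

253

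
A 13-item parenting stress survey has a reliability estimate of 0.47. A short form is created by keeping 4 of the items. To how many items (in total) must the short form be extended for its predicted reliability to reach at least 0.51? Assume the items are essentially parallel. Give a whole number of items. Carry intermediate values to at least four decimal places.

16

First, r for the 4-item form: n = 4/13 = 0.3077, so r_4 = 0.3077·0.47/(1 + (0.3077 − 1)·0.47) = 0.2144
Length factor from the short form to reach 0.51: n' = 0.51(1 − 0.2144) / [0.2144(1 − 0.51)] ≈ 3.8137
Items = 3.8137 × 4 ≈ 15.25 → 16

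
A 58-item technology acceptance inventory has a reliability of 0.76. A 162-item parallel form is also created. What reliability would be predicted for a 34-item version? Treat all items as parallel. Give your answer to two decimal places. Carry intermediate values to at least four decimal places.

0.65

Only the ratio of lengths matters: n = 34/58 = 0.5862
r_{34} = n·r / (1 + (n − 1)·r) = 0.4455 / 0.6855 ≈ 0.6499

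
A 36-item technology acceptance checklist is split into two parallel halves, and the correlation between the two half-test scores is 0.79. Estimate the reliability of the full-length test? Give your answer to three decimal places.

0.883

Each half is half the length of the full test, so the full test is n = 2 times a half.
r_full = 2r_hh / (1 + r_hh) = 2 × 0.79 / (1 + 0.79)
r_full = 1.5800 / 1.7900 ≈ 0.8827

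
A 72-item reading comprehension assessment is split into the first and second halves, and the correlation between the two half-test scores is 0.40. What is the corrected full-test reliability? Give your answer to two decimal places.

r_full = 2r_hh / (1 + r_hh) = 2 × 0.40 / (1 + 0.40)
       = 0.8000 / 1.4000 = 0.5714

0.57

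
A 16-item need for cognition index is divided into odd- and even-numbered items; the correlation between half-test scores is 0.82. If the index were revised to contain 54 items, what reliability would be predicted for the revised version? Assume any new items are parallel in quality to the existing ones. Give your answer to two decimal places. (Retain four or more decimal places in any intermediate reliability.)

Spearman-Brown correction (n = 2): r_full = 2·0.82/(1 + 0.82) = 0.9011
Length factor from 16 to 54 items: n = 54/16 = 3.3750
r_new = n·r_full / (1 + (n − 1)·r_full) = 3.0412 / 3.1401 ≈ 0.9685

0.97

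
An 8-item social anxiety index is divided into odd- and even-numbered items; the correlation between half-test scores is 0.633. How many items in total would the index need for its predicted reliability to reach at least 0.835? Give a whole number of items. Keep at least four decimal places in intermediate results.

12

r_full = 2(0.633)/(1 + 0.633) = 0.7753
Solve Spearman-Brown for n: n = 0.835(1 − 0.7753) / [0.7753(1 − 0.835)] = 1.4667
Items = 1.4667 × 8 ≈ 11.73 → 12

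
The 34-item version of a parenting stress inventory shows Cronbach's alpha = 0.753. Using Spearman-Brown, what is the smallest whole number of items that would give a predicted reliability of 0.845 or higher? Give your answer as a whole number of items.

Invert Spearman-Brown to solve for n:
n = r_target (1 − r_old) / [ r_old (1 − r_target) ]
n = 0.845(1 − 0.753) / [0.753(1 − 0.845)]
n = 0.208715 / 0.116715 ≈ 1.7882
So the test needs 1.7882 × 34 ≈ 60.80 items; rounding up, 61.

61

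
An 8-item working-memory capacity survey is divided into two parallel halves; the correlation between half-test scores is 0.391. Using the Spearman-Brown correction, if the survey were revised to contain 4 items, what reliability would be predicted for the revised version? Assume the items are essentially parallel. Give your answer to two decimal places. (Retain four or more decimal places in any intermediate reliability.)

0.39

Spearman-Brown correction (n = 2): r_full = 2·0.391/(1 + 0.391) = 0.5622
Then adjust to 4 items: n = 4/8 = 0.5000
r_new = n·r_full / (1 + (n − 1)·r_full) = 0.2811 / 0.7189 ≈ 0.3910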